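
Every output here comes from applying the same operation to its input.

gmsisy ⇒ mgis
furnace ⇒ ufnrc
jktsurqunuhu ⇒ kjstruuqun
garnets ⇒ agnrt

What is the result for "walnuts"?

The rule is to swap each adjacent pair of characters (1↔2, 3↔4, ...), then delete the last 2 characters.
Doing the same to "walnuts": "awnlt".

awnlt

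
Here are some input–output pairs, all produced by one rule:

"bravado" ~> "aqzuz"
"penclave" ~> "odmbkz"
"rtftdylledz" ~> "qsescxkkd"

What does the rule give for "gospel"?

fnro

What's happening: delete the last 2 characters, then shift every letter 1 place backward in the alphabet (wrapping around).
Starting from "gospel": after the first operation, "gosp"; after the second, "fnro".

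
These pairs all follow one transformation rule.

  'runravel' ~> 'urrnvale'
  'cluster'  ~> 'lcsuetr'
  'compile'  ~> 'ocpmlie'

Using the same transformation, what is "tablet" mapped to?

Looking at the pairs, the operation is to swap each adjacent pair of characters (1↔2, 3↔4, ...).
On "tablet" that produces "atlbte".

atlbte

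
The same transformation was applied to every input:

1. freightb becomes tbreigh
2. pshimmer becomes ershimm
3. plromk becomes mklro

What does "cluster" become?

erlust

The pattern: delete the first character, then move the last 2 characters to the front (rotate right by 2).
For "cluster", step one produces "luster"; step two turns that into "erlust".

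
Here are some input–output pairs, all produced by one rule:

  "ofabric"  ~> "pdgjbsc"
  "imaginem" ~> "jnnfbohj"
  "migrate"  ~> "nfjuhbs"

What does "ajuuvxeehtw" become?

bxkuvivfwfy

Each output is the input with this applied: take characters alternately from the front and the back (1st, last, 2nd, 2nd-last, ...), then shift every letter 1 place forward in the alphabet (wrapping around).
On "ajuuvxeehtw" that produces "bxkuvivfwfy".
(Check on "ofabric": → "ocfiarb" → "pdgjbsc" ✓)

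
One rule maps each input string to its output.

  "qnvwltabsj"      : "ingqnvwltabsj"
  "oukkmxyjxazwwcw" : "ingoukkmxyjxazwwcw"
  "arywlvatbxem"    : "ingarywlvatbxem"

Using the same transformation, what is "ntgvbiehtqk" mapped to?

ingntgvbiehtqk

What's happening: prepend "ing".
For "ntgvbiehtqk" the result is "ingntgvbiehtqk".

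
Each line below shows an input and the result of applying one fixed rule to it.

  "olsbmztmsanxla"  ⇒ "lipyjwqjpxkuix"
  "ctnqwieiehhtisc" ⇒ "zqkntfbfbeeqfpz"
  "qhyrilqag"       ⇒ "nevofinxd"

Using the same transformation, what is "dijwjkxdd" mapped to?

afgtghuaa

The transformation: shift every letter 3 places backward in the alphabet (wrapping around).
Doing the same to "dijwjkxdd": "afgtghuaa".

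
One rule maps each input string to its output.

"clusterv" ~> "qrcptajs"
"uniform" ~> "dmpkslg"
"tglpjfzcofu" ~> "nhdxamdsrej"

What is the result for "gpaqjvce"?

Rule — move the first 3 characters to the end (rotate left by 3), then shift every letter 2 places backward in the alphabet (wrapping around).
Applying both steps to "gpaqjvce": "qjvcegpa", then "ohtaceny".

ohtaceny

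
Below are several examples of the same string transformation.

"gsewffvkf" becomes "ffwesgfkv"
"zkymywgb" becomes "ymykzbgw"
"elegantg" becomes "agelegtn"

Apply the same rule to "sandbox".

Rule — reverse the string, then move the first 3 characters to the end (rotate left by 3).
Doing the same to "sandbox": "dnasxob".

dnasxob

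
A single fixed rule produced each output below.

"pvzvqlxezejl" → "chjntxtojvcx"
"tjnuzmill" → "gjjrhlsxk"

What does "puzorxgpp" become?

ennnsxmpv

The rule is to shift every letter 2 places backward in the alphabet (wrapping around), then move the last 3 characters to the front (rotate right by 3).
On "puzorxgpp": the first step gives "nsxmpvenn", and the second then gives "ennnsxmpv".
(Check on "pvzvqlxezejl": → "ntxtojvcxchj" → "chjntxtojvcx" ✓)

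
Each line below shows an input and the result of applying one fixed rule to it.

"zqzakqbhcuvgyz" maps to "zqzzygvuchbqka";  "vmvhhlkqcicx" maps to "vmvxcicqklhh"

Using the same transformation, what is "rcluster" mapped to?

lcrretsu

Rule — move the first 3 characters to the end (rotate left by 3), then reverse the string.
For "rcluster", step one produces "usterrcl"; step two turns that into "lcrretsu".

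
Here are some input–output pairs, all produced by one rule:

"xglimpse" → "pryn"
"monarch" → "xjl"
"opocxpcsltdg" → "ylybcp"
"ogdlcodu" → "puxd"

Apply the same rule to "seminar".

nrj

Rule — keep every other character starting from the second (positions 2nd, 4th, 6th, ...), then shift every letter 9 places forward in the alphabet (wrapping around).
On "seminar": the first step gives "eia", and the second then gives "nrj".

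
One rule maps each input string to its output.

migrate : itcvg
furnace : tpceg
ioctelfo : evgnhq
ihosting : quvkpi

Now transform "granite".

Each output is the input with this applied: shift every letter 2 places forward in the alphabet (wrapping around), then delete the first 2 characters.
For "granite", step one produces "itcpkvg"; step two turns that into "cpkvg".
(Check on "ioctelfo": → "kqevgnhq" → "evgnhq" ✓)

cpkvg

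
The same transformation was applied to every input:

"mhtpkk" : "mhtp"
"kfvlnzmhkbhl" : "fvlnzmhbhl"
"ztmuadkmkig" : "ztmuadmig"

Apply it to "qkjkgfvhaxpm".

qjgfvhaxpm

In each case the input is transformed by: remove every "k".
For "qkjkgfvhaxpm" the result is "qjgfvhaxpm".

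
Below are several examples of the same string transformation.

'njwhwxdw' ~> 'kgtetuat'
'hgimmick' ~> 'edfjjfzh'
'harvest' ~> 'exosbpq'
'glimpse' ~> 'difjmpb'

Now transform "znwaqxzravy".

wktxnuwoxsv

Rule — shift every letter 3 places backward in the alphabet (wrapping around).
Applying that to "znwaqxzravy" gives "wktxnuwoxsv".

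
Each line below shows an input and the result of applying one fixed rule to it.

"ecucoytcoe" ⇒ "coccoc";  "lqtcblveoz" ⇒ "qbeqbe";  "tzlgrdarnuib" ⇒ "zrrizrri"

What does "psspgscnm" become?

sgnsgn

The rule is to keep one character in every 3, starting at position 2 (positions 2nd, 5th, 8th, ...), then write the whole string twice.
On "psspgscnm": the first step gives "sgn", and the second then gives "sgnsgn".
(Check on "lqtcblveoz": → "qbe" → "qbeqbe" ✓)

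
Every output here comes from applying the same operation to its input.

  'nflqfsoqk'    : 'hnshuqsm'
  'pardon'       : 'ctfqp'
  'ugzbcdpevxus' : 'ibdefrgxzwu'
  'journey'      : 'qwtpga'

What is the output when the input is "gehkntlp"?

The rule is to delete the first character, then shift every letter 2 places forward in the alphabet (wrapping around).
Starting from "gehkntlp": after the first operation, "ehkntlp"; after the second, "gjmpvnr".

gjmpvnr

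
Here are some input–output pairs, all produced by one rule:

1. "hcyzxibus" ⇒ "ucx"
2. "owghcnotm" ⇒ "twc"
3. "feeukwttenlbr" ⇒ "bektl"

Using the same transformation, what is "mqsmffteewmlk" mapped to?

The rule is to move the last 2 characters to the front (rotate right by 2), then keep one character in every 3, starting at position 1 (positions 1st, 4th, 7th, ...).
Applying that to "mqsmffteewmlk" gives "lqfem".

lqfem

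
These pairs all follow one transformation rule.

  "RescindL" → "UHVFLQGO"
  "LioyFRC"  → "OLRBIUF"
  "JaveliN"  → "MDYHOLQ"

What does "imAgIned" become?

LPDJLQHG

The rule is to shift every letter 3 places forward in the alphabet (wrapping around), then convert every letter to uppercase.
"imAgIned" → "lpDjLqhg" → "LPDJLQHG".
(Check on "LioyFRC": → "OlrbIUF" → "OLRBIUF" ✓)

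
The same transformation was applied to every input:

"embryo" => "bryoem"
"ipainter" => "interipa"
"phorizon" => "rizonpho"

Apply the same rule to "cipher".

The transformation: move the last character to the front, then swap the front and back halves of the string.
Working it through for "cipher": intermediate "rciphe", final "pherci".
(Check on "phorizon": → "nphorizo" → "rizonpho" ✓)

pherci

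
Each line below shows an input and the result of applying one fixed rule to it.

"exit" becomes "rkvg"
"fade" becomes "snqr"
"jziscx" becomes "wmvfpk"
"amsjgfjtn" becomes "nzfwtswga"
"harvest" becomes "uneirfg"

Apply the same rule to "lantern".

Each output is the input with this applied: shift every letter 13 places forward in the alphabet (wrapping around) — i.e. ROT13.
"lantern" → "ynagrea".

ynagrea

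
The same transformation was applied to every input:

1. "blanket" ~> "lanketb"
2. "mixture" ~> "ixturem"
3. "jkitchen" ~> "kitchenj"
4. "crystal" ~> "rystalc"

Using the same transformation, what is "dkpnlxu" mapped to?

Looking at the pairs, the operation is to move the first character to the end.
On "dkpnlxu" that produces "kpnlxud".

kpnlxud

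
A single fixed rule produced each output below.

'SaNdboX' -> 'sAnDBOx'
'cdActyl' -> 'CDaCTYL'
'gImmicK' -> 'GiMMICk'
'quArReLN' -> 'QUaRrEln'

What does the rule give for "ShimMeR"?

Rule — flip the case of every letter.
For "ShimMeR" the result is "sHIMmEr".

sHIMmEr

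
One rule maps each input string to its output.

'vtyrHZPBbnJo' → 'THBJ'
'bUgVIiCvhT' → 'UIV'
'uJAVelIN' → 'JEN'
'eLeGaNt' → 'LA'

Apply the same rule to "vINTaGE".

IA

In each case the input is transformed by: keep one character in every 3, starting at position 2 (positions 2nd, 5th, 8th, ...), then convert every letter to uppercase.
Applying both steps to "vINTaGE": "Ia", then "IA".
(Check on "uJAVelIN": → "JeN" → "JEN" ✓)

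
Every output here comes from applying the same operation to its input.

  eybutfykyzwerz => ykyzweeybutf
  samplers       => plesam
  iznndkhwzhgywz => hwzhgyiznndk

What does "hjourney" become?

urnhjo

What's happening: delete the last 2 characters, then swap the front and back halves of the string.
On "hjourney": the first step gives "hjourn", and the second then gives "urnhjo".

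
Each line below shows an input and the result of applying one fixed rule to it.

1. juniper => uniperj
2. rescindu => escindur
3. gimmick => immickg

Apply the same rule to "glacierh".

The rule is to move the first character to the end.
On "glacierh" that produces "lacierhg".

lacierhg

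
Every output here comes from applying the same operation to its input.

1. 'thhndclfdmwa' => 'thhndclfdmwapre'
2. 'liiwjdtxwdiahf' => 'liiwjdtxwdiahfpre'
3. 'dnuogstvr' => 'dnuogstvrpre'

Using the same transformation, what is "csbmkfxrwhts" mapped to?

Looking at the pairs, the operation is to append "pre".
So "csbmkfxrwhts" becomes "csbmkfxrwhtspre".

csbmkfxrwhtspre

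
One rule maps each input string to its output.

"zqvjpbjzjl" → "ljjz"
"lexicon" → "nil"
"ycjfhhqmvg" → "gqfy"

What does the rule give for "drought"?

tud

Looking at the pairs, the operation is to reverse the string, then keep one character in every 3, starting at position 1 (positions 1st, 4th, 7th, ...).
Working it through for "drought": intermediate "thguord", final "tud".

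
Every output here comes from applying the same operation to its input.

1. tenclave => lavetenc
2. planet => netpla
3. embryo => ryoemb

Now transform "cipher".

hercip

Looking at the pairs, the operation is to swap the front and back halves of the string.
So "cipher" becomes "hercip".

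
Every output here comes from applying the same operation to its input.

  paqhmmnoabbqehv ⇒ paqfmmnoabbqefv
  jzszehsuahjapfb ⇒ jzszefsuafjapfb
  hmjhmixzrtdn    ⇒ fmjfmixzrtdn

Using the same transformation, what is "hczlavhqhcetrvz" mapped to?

In each case the input is transformed by: replace every "h" with "f".
Applying that to "hczlavhqhcetrvz" gives "fczlavfqfcetrvz".

fczlavfqfcetrvz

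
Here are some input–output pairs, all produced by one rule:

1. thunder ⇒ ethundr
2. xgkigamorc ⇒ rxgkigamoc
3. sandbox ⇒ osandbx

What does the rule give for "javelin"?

Looking at the pairs, the operation is to move the last character to the front, then swap the first and last characters.
Doing the same to "javelin": "ijaveln".

ijaveln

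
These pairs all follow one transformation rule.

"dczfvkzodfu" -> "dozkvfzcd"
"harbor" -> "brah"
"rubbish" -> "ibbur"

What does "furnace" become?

Looking at the pairs, the operation is to reverse the string, then delete the first 2 characters.
On "furnace" that produces "anruf".

anruf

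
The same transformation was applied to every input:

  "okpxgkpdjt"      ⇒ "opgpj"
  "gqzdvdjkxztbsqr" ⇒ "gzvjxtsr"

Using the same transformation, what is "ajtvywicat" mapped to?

The transformation: keep every other character starting from the first (positions 1st, 3rd, 5th, ...).
"ajtvywicat" → "atyia".

atyia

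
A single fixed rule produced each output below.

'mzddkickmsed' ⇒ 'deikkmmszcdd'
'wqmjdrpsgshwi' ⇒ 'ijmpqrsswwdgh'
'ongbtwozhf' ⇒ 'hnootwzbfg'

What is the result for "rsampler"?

mprrsael

What's happening: sort the characters into alphabetical order, then move the first 3 characters to the end (rotate left by 3).
Starting from "rsampler": after the first operation, "aelmprrs"; after the second, "mprrsael".
(Check on "mzddkickmsed": → "cdddeikkmmsz" → "deikkmmszcdd" ✓)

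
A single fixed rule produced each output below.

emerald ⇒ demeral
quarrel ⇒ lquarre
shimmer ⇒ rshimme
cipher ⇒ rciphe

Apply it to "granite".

The transformation: move the last character to the front.
Doing the same to "granite": "egranit".

egranit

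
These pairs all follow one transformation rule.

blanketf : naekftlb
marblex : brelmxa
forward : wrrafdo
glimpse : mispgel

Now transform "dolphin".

plihdno

The pattern: move the first 2 characters to the end (rotate left by 2), then swap each adjacent pair of characters (1↔2, 3↔4, ...).
On "dolphin" that produces "plihdno".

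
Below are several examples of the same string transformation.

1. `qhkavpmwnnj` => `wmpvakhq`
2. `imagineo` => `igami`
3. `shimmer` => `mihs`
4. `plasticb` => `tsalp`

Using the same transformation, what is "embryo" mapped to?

In each case the input is transformed by: delete the last 3 characters, then reverse the string.
For "embryo", step one produces "emb"; step two turns that into "bme".

bme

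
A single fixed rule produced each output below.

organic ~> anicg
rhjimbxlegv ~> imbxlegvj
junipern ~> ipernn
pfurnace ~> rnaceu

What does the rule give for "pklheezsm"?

Each output is the input with this applied: delete the first 2 characters, then move the first character to the end.
Working it through for "pklheezsm": intermediate "lheezsm", final "heezsml".

heezsml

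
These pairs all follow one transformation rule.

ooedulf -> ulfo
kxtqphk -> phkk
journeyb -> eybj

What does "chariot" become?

iotc

Looking at the pairs, the operation is to move the first character to the end, then keep only the last 4 characters.
On "chariot" that produces "iotc".
(Check on "ooedulf": → "oedulfo" → "ulfo" ✓)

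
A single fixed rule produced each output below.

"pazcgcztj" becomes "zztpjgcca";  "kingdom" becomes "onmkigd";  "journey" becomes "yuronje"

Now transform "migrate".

trmigea

The rule is to sort the characters into reverse alphabetical order.
Applying that to "migrate" gives "trmigea".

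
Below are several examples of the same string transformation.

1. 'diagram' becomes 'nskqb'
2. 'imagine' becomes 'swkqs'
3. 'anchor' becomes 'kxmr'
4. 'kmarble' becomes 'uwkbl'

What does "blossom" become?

Each output is the input with this applied: delete the last 2 characters, then shift every letter 10 places forward in the alphabet (wrapping around).
Applying both steps to "blossom": "bloss", then "lvycc".
(Check on "imagine": → "imagi" → "swkqs" ✓)

lvycc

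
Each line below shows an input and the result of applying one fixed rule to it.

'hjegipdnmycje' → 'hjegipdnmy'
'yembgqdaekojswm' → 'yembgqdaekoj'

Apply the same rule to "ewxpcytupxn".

ewxpcytu

Rule — delete the last 3 characters.
For "ewxpcytupxn" the result is "ewxpcytu".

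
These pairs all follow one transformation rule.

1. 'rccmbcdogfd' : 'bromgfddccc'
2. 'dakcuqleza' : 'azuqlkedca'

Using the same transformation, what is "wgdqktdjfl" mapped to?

The pattern: sort the characters into reverse alphabetical order, then move the last character to the front.
"wgdqktdjfl" → "wtqlkjgfdd" → "dwtqlkjgfd".
(Check on "dakcuqleza": → "zuqlkedcaa" → "azuqlkedca" ✓)

dwtqlkjgfd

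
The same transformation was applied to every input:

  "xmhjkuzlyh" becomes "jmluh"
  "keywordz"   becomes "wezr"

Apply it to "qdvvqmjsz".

Each output is the input with this applied: keep every other character starting from the second (positions 2nd, 4th, 6th, ...), then swap each adjacent pair of characters (1↔2, 3↔4, ...).
Starting from "qdvvqmjsz": after the first operation, "dvms"; after the second, "vdsm".

vdsm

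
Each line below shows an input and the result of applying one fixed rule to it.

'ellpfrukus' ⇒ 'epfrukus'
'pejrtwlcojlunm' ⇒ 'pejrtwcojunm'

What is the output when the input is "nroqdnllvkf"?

nroqdnvkf

The rule is to remove every "l".
On "nroqdnllvkf" that produces "nroqdnvkf".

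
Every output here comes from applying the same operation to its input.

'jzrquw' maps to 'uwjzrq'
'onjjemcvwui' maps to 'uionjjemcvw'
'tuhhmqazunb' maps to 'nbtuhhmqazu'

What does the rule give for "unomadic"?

icunomad

The pattern: move the last 2 characters to the front (rotate right by 2).
"unomadic" → "icunomad".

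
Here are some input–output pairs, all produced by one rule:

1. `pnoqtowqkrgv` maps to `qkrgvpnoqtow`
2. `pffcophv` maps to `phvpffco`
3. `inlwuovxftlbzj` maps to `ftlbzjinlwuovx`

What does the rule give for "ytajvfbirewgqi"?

rewgqiytajvfbi

Rule — move the first character to the end, then swap the front and back halves of the string.
Working it through for "ytajvfbirewgqi": intermediate "tajvfbirewgqiy", final "rewgqiytajvfbi".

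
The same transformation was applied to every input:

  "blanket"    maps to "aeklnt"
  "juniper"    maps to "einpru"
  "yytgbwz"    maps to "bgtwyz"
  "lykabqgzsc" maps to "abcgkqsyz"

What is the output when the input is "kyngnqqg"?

Each output is the input with this applied: delete the first character, then sort the characters into alphabetical order.
"kyngnqqg" → "yngnqqg" → "ggnnqqy".

ggnnqqy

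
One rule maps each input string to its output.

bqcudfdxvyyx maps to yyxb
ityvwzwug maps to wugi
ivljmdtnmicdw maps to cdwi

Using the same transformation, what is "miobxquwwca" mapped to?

wcam

In each case the input is transformed by: move the last 3 characters to the front (rotate right by 3), then keep only the first 4 characters.
For "miobxquwwca", step one produces "wcamiobxquw"; step two turns that into "wcam".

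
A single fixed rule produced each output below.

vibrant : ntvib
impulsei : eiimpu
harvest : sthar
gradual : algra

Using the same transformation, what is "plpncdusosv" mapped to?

Rule — move the last 2 characters to the front (rotate right by 2), then delete the last 2 characters.
On "plpncdusosv": the first step gives "svplpncduso", and the second then gives "svplpncdu".

svplpncdu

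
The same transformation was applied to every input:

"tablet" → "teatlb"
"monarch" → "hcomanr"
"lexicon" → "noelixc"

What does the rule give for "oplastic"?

The transformation: move the last 2 characters to the front (rotate right by 2), then swap each adjacent pair of characters (1↔2, 3↔4, ...).
For "oplastic" the result is "cipoalts".

cipoalts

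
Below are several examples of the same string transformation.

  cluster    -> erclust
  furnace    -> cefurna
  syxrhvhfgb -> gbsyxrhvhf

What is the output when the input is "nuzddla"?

lanuzdd

The rule is to move the last 2 characters to the front (rotate right by 2).
So "nuzddla" becomes "lanuzdd".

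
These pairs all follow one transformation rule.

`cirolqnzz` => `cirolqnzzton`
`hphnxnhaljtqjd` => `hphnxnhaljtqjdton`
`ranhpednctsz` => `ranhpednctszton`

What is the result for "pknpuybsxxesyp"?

Rule — append "ton".
Doing the same to "pknpuybsxxesyp": "pknpuybsxxesypton".

pknpuybsxxesypton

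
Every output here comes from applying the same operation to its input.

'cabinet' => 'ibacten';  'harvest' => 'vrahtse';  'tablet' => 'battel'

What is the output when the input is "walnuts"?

The pattern: move the last 3 characters to the front (rotate right by 3), then reverse the string.
"walnuts" → "utswaln" → "nlawstu".
(Check on "cabinet": → "netcabi" → "ibacten" ✓)

nlawstu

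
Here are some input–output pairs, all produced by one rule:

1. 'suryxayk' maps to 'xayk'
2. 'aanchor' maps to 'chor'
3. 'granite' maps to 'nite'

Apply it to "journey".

Each output is the input with this applied: keep only the last 4 characters.
Applying that to "journey" gives "rney".

rney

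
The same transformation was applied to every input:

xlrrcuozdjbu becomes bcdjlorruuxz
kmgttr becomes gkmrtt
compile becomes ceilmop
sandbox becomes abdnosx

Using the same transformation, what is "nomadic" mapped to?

acdimno

Looking at the pairs, the operation is to sort the characters into alphabetical order.
For "nomadic" the result is "acdimno".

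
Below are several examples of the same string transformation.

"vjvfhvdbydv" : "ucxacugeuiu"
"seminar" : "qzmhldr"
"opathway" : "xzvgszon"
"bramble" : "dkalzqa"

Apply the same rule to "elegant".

The rule is to reverse the string, then shift every letter 1 place backward in the alphabet (wrapping around).
Applying both steps to "elegant": "tnagele", then "smzfdkd".

smzfdkd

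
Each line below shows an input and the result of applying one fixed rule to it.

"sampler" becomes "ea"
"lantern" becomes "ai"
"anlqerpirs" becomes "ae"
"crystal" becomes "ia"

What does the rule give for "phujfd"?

Each output is the input with this applied: shift every letter 11 places backward in the alphabet (wrapping around), then keep only the vowels.
"phujfd" → "ewjyus" → "eu".

eu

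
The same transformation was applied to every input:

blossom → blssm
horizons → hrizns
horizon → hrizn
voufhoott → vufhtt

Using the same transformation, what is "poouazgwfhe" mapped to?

In each case the input is transformed by: remove every "o".
For "poouazgwfhe" the result is "puazgwfhe".

puazgwfhe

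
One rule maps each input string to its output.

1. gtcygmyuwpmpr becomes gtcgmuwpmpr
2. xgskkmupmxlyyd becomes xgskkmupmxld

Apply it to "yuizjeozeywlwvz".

uizjeozewlwvz

Looking at the pairs, the operation is to remove every "y".
So "yuizjeozeywlwvz" becomes "uizjeozewlwvz".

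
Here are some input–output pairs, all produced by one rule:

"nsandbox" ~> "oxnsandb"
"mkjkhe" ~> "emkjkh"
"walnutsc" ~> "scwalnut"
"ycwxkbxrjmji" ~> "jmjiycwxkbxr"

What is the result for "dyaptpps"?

Rule — move the first 2 characters to the end (rotate left by 2), then swap the front and back halves of the string.
Working it through for "dyaptpps": intermediate "aptppsdy", final "psdyaptp".
(Check on "walnutsc": → "lnutscwa" → "scwalnut" ✓)

psdyaptp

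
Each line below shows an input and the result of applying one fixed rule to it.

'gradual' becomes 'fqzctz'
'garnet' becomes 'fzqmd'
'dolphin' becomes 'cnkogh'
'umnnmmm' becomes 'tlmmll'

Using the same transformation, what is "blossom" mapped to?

aknrrn

The rule is to shift every letter 1 place backward in the alphabet (wrapping around), then delete the last character.
Working it through for "blossom": intermediate "aknrrnl", final "aknrrn".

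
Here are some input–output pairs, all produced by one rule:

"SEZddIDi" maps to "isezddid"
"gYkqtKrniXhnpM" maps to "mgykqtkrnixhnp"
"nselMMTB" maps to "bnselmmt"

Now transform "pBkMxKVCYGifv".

What's happening: move the last character to the front, then convert every letter to lowercase.
"pBkMxKVCYGifv" → "vpBkMxKVCYGif" → "vpbkmxkvcygif".
(Check on "SEZddIDi": → "iSEZddID" → "isezddid" ✓)

vpbkmxkvcygif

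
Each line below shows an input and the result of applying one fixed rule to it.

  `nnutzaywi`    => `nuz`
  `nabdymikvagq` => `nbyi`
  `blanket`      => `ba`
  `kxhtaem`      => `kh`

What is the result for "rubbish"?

The rule is to keep every other character starting from the first (positions 1st, 3rd, 5th, ...), then delete the last 2 characters.
Starting from "rubbish": after the first operation, "rbih"; after the second, "rb".
(Check on "blanket": → "bakt" → "ba" ✓)

rb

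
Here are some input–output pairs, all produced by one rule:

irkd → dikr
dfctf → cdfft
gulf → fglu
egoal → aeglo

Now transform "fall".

The transformation: sort the characters into alphabetical order.
So "fall" becomes "afll".

afll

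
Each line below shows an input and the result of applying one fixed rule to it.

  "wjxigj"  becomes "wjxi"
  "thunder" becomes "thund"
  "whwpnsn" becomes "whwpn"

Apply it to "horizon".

horiz

The transformation: delete the last 2 characters.
For "horizon" the result is "horiz".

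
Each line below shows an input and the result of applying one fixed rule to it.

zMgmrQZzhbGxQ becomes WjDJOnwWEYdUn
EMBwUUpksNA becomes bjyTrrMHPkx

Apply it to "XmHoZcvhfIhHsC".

uJeLwZSECfEePz

Looking at the pairs, the operation is to flip the case of every letter, then shift every letter 3 places backward in the alphabet (wrapping around).
Working it through for "XmHoZcvhfIhHsC": intermediate "xMhOzCVHFiHhSc", final "uJeLwZSECfEePz".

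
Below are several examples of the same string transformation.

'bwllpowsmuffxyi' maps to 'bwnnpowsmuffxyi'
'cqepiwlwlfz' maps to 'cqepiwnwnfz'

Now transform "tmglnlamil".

Each output is the input with this applied: replace every "l" with "n".
For "tmglnlamil" the result is "tmgnnnamin".

tmgnnnamin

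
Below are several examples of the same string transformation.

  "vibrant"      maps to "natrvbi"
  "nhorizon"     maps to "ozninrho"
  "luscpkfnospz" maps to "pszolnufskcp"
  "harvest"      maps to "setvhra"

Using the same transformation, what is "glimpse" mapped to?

In each case the input is transformed by: move the last 2 characters to the front (rotate right by 2), then take characters alternately from the front and the back (1st, last, 2nd, 2nd-last, ...).
Working it through for "glimpse": intermediate "seglimp", final "spemgil".

spemgil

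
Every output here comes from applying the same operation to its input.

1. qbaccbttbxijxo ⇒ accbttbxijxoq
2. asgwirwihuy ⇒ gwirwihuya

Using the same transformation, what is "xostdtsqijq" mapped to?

stdtsqijqx

Each output is the input with this applied: move the first 2 characters to the end (rotate left by 2), then delete the last character.
Starting from "xostdtsqijq": after the first operation, "stdtsqijqxo"; after the second, "stdtsqijqx".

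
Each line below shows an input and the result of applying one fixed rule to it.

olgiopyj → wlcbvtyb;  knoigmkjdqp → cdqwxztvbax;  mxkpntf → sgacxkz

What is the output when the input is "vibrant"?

ganeovi

What's happening: reverse the string, then shift every letter 13 places forward in the alphabet (wrapping around) — i.e. ROT13.
On "vibrant": the first step gives "tnarbiv", and the second then gives "ganeovi".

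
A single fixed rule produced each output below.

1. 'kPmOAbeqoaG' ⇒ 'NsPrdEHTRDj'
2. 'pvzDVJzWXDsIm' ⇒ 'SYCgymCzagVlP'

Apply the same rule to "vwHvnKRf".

The rule is to shift every letter 3 places forward in the alphabet (wrapping around), then flip the case of every letter.
Working it through for "vwHvnKRf": intermediate "yzKyqNUi", final "YZkYQnuI".

YZkYQnuI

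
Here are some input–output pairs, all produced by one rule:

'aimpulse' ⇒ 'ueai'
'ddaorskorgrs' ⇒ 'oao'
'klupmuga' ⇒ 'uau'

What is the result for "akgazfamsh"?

aaa

Looking at the pairs, the operation is to swap the front and back halves of the string, then keep only the vowels.
For "akgazfamsh", step one produces "famshakgaz"; step two turns that into "aaa".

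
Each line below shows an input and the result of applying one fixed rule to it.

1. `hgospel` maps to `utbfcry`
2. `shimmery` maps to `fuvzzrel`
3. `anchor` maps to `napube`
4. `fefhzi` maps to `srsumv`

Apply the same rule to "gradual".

tenqhny

The rule is to shift every letter 13 places forward in the alphabet (wrapping around) — i.e. ROT13.
For "gradual" the result is "tenqhny".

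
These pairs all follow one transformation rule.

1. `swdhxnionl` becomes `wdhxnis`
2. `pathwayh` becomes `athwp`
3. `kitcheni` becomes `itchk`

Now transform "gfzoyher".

The rule is to delete the last 3 characters, then move the first character to the end.
On "gfzoyher": the first step gives "gfzoy", and the second then gives "fzoyg".

fzoyg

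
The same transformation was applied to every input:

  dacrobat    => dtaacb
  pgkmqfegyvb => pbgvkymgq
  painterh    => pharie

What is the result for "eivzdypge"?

eeigvpz

The transformation: take characters alternately from the front and the back (1st, last, 2nd, 2nd-last, ...), then delete the last 2 characters.
For "eivzdypge" the result is "eeigvpz".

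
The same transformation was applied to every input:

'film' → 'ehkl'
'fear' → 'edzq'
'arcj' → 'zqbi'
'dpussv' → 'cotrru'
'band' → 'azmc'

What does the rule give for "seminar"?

rdlhmzq

What's happening: shift every letter 1 place backward in the alphabet (wrapping around).
"seminar" → "rdlhmzq".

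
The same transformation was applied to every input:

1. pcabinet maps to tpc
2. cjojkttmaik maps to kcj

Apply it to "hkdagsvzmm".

mhk

The transformation: move the last character to the front, then keep only the first 3 characters.
"hkdagsvzmm" → "mhkdagsvzm" → "mhk".
(Check on "pcabinet": → "tpcabine" → "tpc" ✓)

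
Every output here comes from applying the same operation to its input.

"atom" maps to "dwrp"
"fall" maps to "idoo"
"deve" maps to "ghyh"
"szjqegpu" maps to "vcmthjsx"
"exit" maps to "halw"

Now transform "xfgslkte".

aijvonwh

In each case the input is transformed by: shift every letter 3 places forward in the alphabet (wrapping around).
For "xfgslkte" the result is "aijvonwh".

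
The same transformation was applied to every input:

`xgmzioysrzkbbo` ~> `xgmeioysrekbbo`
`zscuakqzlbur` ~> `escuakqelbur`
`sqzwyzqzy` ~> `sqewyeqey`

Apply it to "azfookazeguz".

aefookaeegue

In each case the input is transformed by: replace every "z" with "e".
So "azfookazeguz" becomes "aefookaeegue".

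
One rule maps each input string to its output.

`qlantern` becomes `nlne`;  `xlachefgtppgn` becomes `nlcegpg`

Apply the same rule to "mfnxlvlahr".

The pattern: move the last character to the front, then keep every other character starting from the first (positions 1st, 3rd, 5th, ...).
Starting from "mfnxlvlahr": after the first operation, "rmfnxlvlah"; after the second, "rfxva".
(Check on "qlantern": → "nqlanter" → "nlne" ✓)

rfxva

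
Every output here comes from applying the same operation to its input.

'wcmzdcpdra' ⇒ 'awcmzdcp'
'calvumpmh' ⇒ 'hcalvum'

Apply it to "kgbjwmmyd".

dkgbjwm

The transformation: move the last character to the front, then delete the last 2 characters.
Applying both steps to "kgbjwmmyd": "dkgbjwmmy", then "dkgbjwm".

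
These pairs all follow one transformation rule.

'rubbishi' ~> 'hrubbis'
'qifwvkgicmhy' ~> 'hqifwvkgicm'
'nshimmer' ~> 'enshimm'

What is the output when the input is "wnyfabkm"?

kwnyfab

The rule is to delete the last character, then move the last character to the front.
On "wnyfabkm": the first step gives "wnyfabk", and the second then gives "kwnyfab".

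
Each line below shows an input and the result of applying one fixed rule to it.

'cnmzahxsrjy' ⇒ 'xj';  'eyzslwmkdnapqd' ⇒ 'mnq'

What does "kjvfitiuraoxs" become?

ias

In each case the input is transformed by: keep one character in every 3, starting at position 1 (positions 1st, 4th, 7th, ...), then delete the first 2 characters.
On "kjvfitiuraoxs": the first step gives "kfias", and the second then gives "ias".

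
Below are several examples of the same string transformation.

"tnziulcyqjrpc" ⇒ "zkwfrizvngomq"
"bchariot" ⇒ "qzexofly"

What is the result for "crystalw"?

tovpqxiz

Each output is the input with this applied: swap the first and last characters, then shift every letter 3 places backward in the alphabet (wrapping around).
Applying both steps to "crystalw": "wrystalc", then "tovpqxiz".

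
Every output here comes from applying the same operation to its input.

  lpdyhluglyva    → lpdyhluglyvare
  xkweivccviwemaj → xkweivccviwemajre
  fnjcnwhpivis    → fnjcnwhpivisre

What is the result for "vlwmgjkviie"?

What's happening: append "re".
Doing the same to "vlwmgjkviie": "vlwmgjkviiere".

vlwmgjkviiere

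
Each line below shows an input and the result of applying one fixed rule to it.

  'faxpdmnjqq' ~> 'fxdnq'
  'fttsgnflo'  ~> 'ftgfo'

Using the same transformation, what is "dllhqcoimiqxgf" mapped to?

Each output is the input with this applied: keep every other character starting from the first (positions 1st, 3rd, 5th, ...).
"dllhqcoimiqxgf" → "dlqomqg".

dlqomqg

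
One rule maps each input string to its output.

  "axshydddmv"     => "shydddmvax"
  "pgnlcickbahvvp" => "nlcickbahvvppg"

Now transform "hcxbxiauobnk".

In each case the input is transformed by: move the first 2 characters to the end (rotate left by 2).
Applying that to "hcxbxiauobnk" gives "xbxiauobnkhc".

xbxiauobnkhc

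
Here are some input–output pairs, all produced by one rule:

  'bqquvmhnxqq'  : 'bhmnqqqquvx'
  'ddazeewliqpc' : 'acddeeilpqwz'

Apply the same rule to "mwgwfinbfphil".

The transformation: sort the characters into alphabetical order.
On "mwgwfinbfphil" that produces "bffghiilmnpww".

bffghiilmnpww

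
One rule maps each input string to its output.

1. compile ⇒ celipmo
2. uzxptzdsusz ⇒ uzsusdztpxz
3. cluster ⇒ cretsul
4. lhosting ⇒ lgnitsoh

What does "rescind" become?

rdnicse

Looking at the pairs, the operation is to move the first character to the end, then reverse the string.
For "rescind", step one produces "escindr"; step two turns that into "rdnicse".
(Check on "cluster": → "lusterc" → "cretsul" ✓)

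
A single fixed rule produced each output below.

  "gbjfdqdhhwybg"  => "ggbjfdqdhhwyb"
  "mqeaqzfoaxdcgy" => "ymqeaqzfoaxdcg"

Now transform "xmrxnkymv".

In each case the input is transformed by: move the last character to the front.
"xmrxnkymv" → "vxmrxnkym".

vxmrxnkym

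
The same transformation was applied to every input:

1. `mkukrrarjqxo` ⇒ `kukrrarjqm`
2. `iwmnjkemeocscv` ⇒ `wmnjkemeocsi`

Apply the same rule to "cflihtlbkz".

flihtlbc

Looking at the pairs, the operation is to delete the last 2 characters, then move the first character to the end.
On "cflihtlbkz": the first step gives "cflihtlb", and the second then gives "flihtlbc".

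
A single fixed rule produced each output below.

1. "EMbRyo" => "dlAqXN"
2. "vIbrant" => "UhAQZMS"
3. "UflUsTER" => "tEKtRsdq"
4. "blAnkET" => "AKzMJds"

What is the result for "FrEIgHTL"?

The rule is to flip the case of every letter, then shift every letter 1 place backward in the alphabet (wrapping around).
Doing the same to "FrEIgHTL": "eQdhFgsk".

eQdhFgsk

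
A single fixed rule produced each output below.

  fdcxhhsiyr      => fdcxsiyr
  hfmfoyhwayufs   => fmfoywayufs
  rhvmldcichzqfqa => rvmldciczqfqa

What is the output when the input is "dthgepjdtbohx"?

In each case the input is transformed by: remove every "h".
Doing the same to "dthgepjdtbohx": "dtgepjdtbox".

dtgepjdtbox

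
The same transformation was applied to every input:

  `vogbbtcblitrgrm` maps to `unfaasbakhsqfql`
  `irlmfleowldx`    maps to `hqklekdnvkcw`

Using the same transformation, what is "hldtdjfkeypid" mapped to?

gkcsciejdxohc

Rule — shift every letter 1 place backward in the alphabet (wrapping around).
So "hldtdjfkeypid" becomes "gkcsciejdxohc".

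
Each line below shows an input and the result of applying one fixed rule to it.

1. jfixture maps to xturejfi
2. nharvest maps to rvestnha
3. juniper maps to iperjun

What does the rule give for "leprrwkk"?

Each output is the input with this applied: move the first 3 characters to the end (rotate left by 3).
Applying that to "leprrwkk" gives "rrwkklep".

rrwkklep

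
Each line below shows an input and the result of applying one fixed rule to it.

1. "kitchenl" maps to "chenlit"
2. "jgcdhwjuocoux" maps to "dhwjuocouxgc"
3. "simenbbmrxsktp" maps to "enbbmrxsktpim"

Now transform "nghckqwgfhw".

ckqwgfhwgh

Looking at the pairs, the operation is to delete the first character, then move the first 2 characters to the end (rotate left by 2).
Working it through for "nghckqwgfhw": intermediate "ghckqwgfhw", final "ckqwgfhwgh".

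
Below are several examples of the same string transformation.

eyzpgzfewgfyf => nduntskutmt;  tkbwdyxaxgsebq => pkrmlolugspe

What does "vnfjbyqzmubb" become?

The rule is to shift every letter 12 places backward in the alphabet (wrapping around), then delete the first 2 characters.
Applying both steps to "vnfjbyqzmubb": "jbtxpmenaipp", then "txpmenaipp".

txpmenaipp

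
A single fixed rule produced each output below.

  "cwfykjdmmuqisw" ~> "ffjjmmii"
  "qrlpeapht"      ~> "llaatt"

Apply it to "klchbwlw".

The rule is to keep one character in every 3, starting at position 3 (positions 3rd, 6th, 9th, ...), then double every character.
For "klchbwlw", step one produces "cw"; step two turns that into "ccww".
(Check on "cwfykjdmmuqisw": → "fjmi" → "ffjjmmii" ✓)

ccww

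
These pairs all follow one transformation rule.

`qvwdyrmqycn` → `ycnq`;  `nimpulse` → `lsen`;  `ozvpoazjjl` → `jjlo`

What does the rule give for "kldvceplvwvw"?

What's happening: move the first character to the end, then keep only the last 4 characters.
On "kldvceplvwvw": the first step gives "ldvceplvwvwk", and the second then gives "wvwk".
(Check on "qvwdyrmqycn": → "vwdyrmqycnq" → "ycnq" ✓)

wvwk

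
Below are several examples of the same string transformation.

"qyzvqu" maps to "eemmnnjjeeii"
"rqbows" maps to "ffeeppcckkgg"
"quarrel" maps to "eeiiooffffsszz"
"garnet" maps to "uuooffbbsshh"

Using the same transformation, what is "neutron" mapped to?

Looking at the pairs, the operation is to shift every letter 12 places backward in the alphabet (wrapping around), then double every character.
So "neutron" becomes "bbssiihhffccbb".

bbssiihhffccbb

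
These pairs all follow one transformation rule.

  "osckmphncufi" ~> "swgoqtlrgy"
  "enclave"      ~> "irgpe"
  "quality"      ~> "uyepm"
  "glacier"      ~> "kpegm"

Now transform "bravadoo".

In each case the input is transformed by: delete the last 2 characters, then shift every letter 4 places forward in the alphabet (wrapping around).
"bravadoo" → "bravad" → "fvezeh".

fvezeh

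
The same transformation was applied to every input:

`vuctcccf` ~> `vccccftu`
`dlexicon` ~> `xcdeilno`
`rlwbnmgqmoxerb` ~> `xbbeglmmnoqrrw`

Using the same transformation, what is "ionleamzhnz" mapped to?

Looking at the pairs, the operation is to sort the characters into alphabetical order, then move the last character to the front.
Working it through for "ionleamzhnz": intermediate "aehilmnnozz", final "zaehilmnnoz".

zaehilmnnoz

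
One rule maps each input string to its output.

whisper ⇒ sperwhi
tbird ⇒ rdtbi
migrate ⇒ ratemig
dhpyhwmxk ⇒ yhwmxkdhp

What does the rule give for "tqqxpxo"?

Rule — move the first 3 characters to the end (rotate left by 3).
Doing the same to "tqqxpxo": "xpxotqq".

xpxotqq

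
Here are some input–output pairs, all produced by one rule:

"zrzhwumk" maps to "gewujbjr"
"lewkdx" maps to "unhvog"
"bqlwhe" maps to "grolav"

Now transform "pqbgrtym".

Looking at the pairs, the operation is to swap the front and back halves of the string, then shift every letter 10 places forward in the alphabet (wrapping around).
"pqbgrtym" → "rtympqbg" → "bdiwzalq".

bdiwzalq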